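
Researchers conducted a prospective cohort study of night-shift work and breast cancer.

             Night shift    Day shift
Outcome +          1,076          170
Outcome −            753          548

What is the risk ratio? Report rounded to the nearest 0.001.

2.485

Reading the table with exposure as columns: a = 1076 (Night shift, case), b = 753 (Night shift, non-case), c = 170 (Day shift, case), d = 548.
Risk in exposed = 1076/1829 = 0.58830; risk in unexposed = 170/718 = 0.23677.
RR = 0.58830 / 0.23677 = 2.48470
The risk among the exposed is 2.48 times that among the unexposed.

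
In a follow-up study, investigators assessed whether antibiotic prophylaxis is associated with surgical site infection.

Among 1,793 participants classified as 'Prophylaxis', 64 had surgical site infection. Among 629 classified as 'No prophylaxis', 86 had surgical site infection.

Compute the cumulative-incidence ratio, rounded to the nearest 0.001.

From the description: a = 64, b = 1729, c = 86, d = 543.
Risk in exposed = 64/1793 = 0.03569; risk in unexposed = 86/629 = 0.13672.
RR = 0.03569 / 0.13672 = 0.26107
The risk is 74% lower among the exposed than among the unexposed.

0.261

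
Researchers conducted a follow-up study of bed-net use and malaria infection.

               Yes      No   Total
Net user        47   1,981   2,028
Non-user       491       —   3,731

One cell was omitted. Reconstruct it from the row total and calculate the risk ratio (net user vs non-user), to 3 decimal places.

The missing cell is in the unexposed row: 3731 − 491 = 3240.
So a = 47, b = 1981, c = 491, d = 3240.
RR = [a/(a+b)] / [c/(c+d)] = (47/2028) / (491/3731) = 0.02318/0.13160 = 0.17611

0.176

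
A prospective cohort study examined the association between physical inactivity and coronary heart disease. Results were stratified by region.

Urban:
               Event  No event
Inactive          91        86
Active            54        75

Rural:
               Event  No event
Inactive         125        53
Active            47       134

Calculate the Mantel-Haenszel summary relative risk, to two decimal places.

RR_MH = Σ(aᵢ·n₀ᵢ/nᵢ) / Σ(cᵢ·n₁ᵢ/nᵢ), with n₁ᵢ = aᵢ+bᵢ (exposed), n₀ᵢ = cᵢ+dᵢ (unexposed), nᵢ = n₁ᵢ+n₀ᵢ.
Stratum 1 (Urban): n₁ = 177, n₀ = 129, n = 306; a·n₀/n = 91·129/306 = 38.3627; c·n₁/n = 54·177/306 = 31.2353
Stratum 2 (Rural): n₁ = 178, n₀ = 181, n = 359; a·n₀/n = 125·181/359 = 63.0223; c·n₁/n = 47·178/359 = 23.3036
RR_MH = (38.3627 + 63.0223) / (31.2353 + 23.3036) = 101.3850 / 54.5389 = 1.85895

1.86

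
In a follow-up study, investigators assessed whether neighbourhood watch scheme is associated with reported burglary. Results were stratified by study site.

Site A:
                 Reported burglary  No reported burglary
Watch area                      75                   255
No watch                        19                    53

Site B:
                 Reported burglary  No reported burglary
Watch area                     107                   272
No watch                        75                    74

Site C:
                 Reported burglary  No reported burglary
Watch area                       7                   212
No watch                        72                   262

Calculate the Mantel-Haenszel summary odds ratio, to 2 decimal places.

0.36

OR_MH = Σ(aᵢdᵢ/nᵢ) / Σ(bᵢcᵢ/nᵢ), where nᵢ is the stratum total.
Stratum 1 (Site A): n = 402; a·d/n = 75·53/402 = 9.8881; b·c/n = 255·19/402 = 12.0522
Stratum 2 (Site B): n = 528; a·d/n = 107·74/528 = 14.9962; b·c/n = 272·75/528 = 38.6364
Stratum 3 (Site C): n = 553; a·d/n = 7·262/553 = 3.3165; b·c/n = 212·72/553 = 27.6022
OR_MH = (9.8881 + 14.9962 + 3.3165) / (12.0522 + 38.6364 + 27.6022) = 28.2007 / 78.2908 = 0.36020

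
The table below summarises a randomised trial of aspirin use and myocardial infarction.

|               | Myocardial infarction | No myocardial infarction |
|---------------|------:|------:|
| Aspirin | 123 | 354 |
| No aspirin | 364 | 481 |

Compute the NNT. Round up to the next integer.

Risk in treated group = 123/477 = 0.25786; risk in control = 364/845 = 0.43077.
Absolute risk reduction = 0.43077 − 0.25786 = 0.17291
NNT = 1 / ARR = 1 / 0.17291 = 5.783 → round up → 6

6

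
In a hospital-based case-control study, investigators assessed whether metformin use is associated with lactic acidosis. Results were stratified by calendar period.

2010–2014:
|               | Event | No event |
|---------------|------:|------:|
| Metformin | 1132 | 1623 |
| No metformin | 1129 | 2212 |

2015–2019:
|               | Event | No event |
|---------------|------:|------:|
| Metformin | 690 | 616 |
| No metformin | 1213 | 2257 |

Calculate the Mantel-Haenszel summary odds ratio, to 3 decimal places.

1.612

OR_MH = Σ(aᵢdᵢ/nᵢ) / Σ(bᵢcᵢ/nᵢ), where nᵢ is the stratum total.
Stratum 1 (2010–2014): n = 6096; a·d/n = 1132·2212/6096 = 410.7585; b·c/n = 1623·1129/6096 = 300.5851
Stratum 2 (2015–2019): n = 4776; a·d/n = 690·2257/4776 = 326.0741; b·c/n = 616·1213/4776 = 156.4506
OR_MH = (410.7585 + 326.0741) / (300.5851 + 156.4506) = 736.8327 / 457.0357 = 1.61220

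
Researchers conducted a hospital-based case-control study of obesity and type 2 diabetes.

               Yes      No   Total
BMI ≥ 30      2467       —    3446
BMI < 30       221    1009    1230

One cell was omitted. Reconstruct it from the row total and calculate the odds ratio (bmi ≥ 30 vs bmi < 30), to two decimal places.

11.50

The missing cell is in the exposed row: 3446 − 2467 = 979.
So a = 2467, b = 979, c = 221, d = 1009.
OR = (a·d)/(b·c) = (2467 × 1009) / (979 × 221) = 2489203 / 216359 = 11.50497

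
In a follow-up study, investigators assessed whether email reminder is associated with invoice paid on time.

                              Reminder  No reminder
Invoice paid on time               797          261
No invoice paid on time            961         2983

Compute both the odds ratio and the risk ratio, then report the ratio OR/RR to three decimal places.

1.682

Reading the table with exposure as columns: a = 797 (Reminder, case), b = 961 (Reminder, non-case), c = 261 (No reminder, case), d = 2983.
OR = (797·2983)/(961·261) = 2377451/250821 = 9.47868
Risk in exposed = 797/1758 = 0.45336; risk in unexposed = 261/3244 = 0.08046; RR = 5.63482
OR/RR = 9.47868 / 5.63482 = 1.68216
The outcome is not rare, so the OR lies further from 1 than the RR.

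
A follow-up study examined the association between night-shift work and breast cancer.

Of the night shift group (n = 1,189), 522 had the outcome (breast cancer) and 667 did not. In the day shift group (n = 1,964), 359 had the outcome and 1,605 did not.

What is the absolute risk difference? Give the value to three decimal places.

From the description: a = 522, b = 667, c = 359, d = 1605.
Risk in exposed = 522/1189 = 0.439024; risk in unexposed = 359/1964 = 0.182790.
Risk difference = 0.439024 − 0.182790 = 0.256234

0.256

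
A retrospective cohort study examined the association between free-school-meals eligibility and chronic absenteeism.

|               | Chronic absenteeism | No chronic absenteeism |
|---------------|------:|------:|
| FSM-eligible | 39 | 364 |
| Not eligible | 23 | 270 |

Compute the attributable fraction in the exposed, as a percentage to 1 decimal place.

Cells: a = 39, b = 364, c = 23, d = 270.
Risk in exposed = 39/403 = 0.09677; risk in unexposed = 23/293 = 0.07850.
RR = 0.09677/0.07850 = 1.23282
AR% = (RR − 1)/RR × 100 = (1.23282 − 1)/1.23282 × 100 = 18.8851%

18.9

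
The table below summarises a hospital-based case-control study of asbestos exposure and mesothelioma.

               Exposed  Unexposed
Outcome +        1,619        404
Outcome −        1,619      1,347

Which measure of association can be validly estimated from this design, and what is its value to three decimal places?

Reading the table with exposure as columns: a = 1619 (Exposed, case), b = 1619 (Exposed, non-case), c = 404 (Unexposed, case), d = 1347.
This is a hospital-based case-control study: participants were sampled on outcome status, so risks in the source population cannot be estimated directly — relative risk is not valid here. The odds ratio is the appropriate measure.
OR = (a·d)/(b·c) = (1619 × 1347) / (1619 × 404) = 2180793 / 654076 = 3.33416

3.334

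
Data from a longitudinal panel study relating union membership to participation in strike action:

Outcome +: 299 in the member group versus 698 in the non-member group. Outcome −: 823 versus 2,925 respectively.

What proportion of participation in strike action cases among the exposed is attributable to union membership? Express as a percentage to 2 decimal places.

27.70

From the description: a = 299, b = 823, c = 698, d = 2925.
Risk in exposed = 299/1122 = 0.26649; risk in unexposed = 698/3623 = 0.19266.
RR = 0.26649/0.19266 = 1.38322
AR% = (RR − 1)/RR × 100 = (1.38322 − 1)/1.38322 × 100 = 27.7049%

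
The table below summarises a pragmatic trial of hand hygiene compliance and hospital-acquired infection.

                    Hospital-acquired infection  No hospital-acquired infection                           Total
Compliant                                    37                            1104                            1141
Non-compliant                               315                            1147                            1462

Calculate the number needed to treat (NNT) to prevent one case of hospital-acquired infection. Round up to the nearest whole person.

Risk in treated group = 37/1141 = 0.03243; risk in control = 315/1462 = 0.21546.
Absolute risk reduction = 0.21546 − 0.03243 = 0.18303
NNT = 1 / ARR = 1 / 0.18303 = 5.464 → round up → 6

6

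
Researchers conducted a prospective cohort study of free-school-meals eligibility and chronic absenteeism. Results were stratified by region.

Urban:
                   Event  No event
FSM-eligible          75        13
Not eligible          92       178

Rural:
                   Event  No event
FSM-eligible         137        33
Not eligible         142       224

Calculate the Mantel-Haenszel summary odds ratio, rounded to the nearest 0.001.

7.824

OR_MH = Σ(aᵢdᵢ/nᵢ) / Σ(bᵢcᵢ/nᵢ), where nᵢ is the stratum total.
Stratum 1 (Urban): n = 358; a·d/n = 75·178/358 = 37.2905; b·c/n = 13·92/358 = 3.3408
Stratum 2 (Rural): n = 536; a·d/n = 137·224/536 = 57.2537; b·c/n = 33·142/536 = 8.7425
OR_MH = (37.2905 + 57.2537) / (3.3408 + 8.7425) = 94.5442 / 12.0833 = 7.82436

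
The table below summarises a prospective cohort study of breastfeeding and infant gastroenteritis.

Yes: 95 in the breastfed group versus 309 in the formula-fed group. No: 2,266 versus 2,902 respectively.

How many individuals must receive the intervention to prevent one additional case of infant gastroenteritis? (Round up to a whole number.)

18

Risk in treated group = 95/2361 = 0.04024; risk in control = 309/3211 = 0.09623.
Absolute risk reduction = 0.09623 − 0.04024 = 0.05599
NNT = 1 / ARR = 1 / 0.05599 = 17.859 → round up → 18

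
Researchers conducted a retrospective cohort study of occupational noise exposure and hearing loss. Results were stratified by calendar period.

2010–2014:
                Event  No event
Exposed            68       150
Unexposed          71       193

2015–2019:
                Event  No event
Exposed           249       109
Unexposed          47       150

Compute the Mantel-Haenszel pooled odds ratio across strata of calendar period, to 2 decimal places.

3.02

OR_MH = Σ(aᵢdᵢ/nᵢ) / Σ(bᵢcᵢ/nᵢ), where nᵢ is the stratum total.
Stratum 1 (2010–2014): n = 482; a·d/n = 68·193/482 = 27.2282; b·c/n = 150·71/482 = 22.0954
Stratum 2 (2015–2019): n = 555; a·d/n = 249·150/555 = 67.2973; b·c/n = 109·47/555 = 9.2306
OR_MH = (27.2282 + 67.2973) / (22.0954 + 9.2306) = 94.5255 / 31.3261 = 3.01747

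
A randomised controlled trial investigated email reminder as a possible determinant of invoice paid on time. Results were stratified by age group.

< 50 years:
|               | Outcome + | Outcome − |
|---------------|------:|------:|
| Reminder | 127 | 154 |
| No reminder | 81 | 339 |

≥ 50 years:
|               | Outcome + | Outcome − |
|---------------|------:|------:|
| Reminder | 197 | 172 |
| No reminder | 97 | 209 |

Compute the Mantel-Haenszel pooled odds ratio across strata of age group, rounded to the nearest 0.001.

OR_MH = Σ(aᵢdᵢ/nᵢ) / Σ(bᵢcᵢ/nᵢ), where nᵢ is the stratum total.
Stratum 1 (< 50 years): n = 701; a·d/n = 127·339/701 = 61.4165; b·c/n = 154·81/701 = 17.7946
Stratum 2 (≥ 50 years): n = 675; a·d/n = 197·209/675 = 60.9970; b·c/n = 172·97/675 = 24.7170
OR_MH = (61.4165 + 60.9970) / (17.7946 + 24.7170) = 122.4136 / 42.5116 = 2.87953

2.880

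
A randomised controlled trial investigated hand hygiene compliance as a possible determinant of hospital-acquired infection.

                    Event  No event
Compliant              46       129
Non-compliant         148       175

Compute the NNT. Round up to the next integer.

6

Risk in treated group = 46/175 = 0.26286; risk in control = 148/323 = 0.45820.
Absolute risk reduction = 0.45820 − 0.26286 = 0.19535
NNT = 1 / ARR = 1 / 0.19535 = 5.119 → round up → 6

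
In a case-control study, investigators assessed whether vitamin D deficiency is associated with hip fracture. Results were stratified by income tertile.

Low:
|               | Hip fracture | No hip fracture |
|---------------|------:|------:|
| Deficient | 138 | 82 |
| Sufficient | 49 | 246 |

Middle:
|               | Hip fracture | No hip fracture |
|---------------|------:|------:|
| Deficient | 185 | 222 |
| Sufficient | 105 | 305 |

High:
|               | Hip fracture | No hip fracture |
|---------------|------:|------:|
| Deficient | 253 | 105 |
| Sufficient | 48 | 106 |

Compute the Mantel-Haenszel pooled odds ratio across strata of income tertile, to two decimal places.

OR_MH = Σ(aᵢdᵢ/nᵢ) / Σ(bᵢcᵢ/nᵢ), where nᵢ is the stratum total.
Stratum 1 (Low): n = 515; a·d/n = 138·246/515 = 65.9184; b·c/n = 82·49/515 = 7.8019
Stratum 2 (Middle): n = 817; a·d/n = 185·305/817 = 69.0636; b·c/n = 222·105/817 = 28.5312
Stratum 3 (High): n = 512; a·d/n = 253·106/512 = 52.3789; b·c/n = 105·48/512 = 9.8438
OR_MH = (65.9184 + 69.0636 + 52.3789) / (7.8019 + 28.5312 + 9.8438) = 187.3610 / 46.1769 = 4.05746

4.06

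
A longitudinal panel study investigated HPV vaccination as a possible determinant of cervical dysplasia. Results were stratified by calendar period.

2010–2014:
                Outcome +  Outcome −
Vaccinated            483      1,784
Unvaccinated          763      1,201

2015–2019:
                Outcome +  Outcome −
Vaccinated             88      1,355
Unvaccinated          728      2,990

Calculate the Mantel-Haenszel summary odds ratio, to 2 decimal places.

0.37

OR_MH = Σ(aᵢdᵢ/nᵢ) / Σ(bᵢcᵢ/nᵢ), where nᵢ is the stratum total.
Stratum 1 (2010–2014): n = 4231; a·d/n = 483·1201/4231 = 137.1030; b·c/n = 1784·763/4231 = 321.7187
Stratum 2 (2015–2019): n = 5161; a·d/n = 88·2990/5161 = 50.9824; b·c/n = 1355·728/5161 = 191.1335
OR_MH = (137.1030 + 50.9824) / (321.7187 + 191.1335) = 188.0854 / 512.8522 = 0.36674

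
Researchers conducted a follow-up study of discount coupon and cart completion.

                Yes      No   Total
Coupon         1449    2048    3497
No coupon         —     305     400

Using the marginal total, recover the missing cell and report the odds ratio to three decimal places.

2.272

The missing cell is in the unexposed row: 400 − 305 = 95.
So a = 1449, b = 2048, c = 95, d = 305.
OR = (a·d)/(b·c) = (1449 × 305) / (2048 × 95) = 441945 / 194560 = 2.27151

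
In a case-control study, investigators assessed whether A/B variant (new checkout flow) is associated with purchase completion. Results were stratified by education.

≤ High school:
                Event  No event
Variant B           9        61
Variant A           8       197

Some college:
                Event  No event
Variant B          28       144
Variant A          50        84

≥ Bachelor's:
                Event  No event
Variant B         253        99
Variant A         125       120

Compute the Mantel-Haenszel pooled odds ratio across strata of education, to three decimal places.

OR_MH = Σ(aᵢdᵢ/nᵢ) / Σ(bᵢcᵢ/nᵢ), where nᵢ is the stratum total.
Stratum 1 (≤ High school): n = 275; a·d/n = 9·197/275 = 6.4473; b·c/n = 61·8/275 = 1.7745
Stratum 2 (Some college): n = 306; a·d/n = 28·84/306 = 7.6863; b·c/n = 144·50/306 = 23.5294
Stratum 3 (≥ Bachelor's): n = 597; a·d/n = 253·120/597 = 50.8543; b·c/n = 99·125/597 = 20.7286
OR_MH = (6.4473 + 7.6863 + 50.8543) / (1.7745 + 23.5294 + 20.7286) = 64.9878 / 46.0326 = 1.41178

1.412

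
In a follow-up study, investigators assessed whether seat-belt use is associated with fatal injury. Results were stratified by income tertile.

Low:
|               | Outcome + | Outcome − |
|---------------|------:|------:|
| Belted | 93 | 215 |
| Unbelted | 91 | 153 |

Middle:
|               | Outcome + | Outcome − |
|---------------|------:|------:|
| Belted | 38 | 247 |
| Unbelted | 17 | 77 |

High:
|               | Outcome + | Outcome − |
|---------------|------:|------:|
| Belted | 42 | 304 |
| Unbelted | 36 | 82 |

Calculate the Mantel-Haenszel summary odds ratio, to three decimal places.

0.584

OR_MH = Σ(aᵢdᵢ/nᵢ) / Σ(bᵢcᵢ/nᵢ), where nᵢ is the stratum total.
Stratum 1 (Low): n = 552; a·d/n = 93·153/552 = 25.7772; b·c/n = 215·91/552 = 35.4438
Stratum 2 (Middle): n = 379; a·d/n = 38·77/379 = 7.7203; b·c/n = 247·17/379 = 11.0792
Stratum 3 (High): n = 464; a·d/n = 42·82/464 = 7.4224; b·c/n = 304·36/464 = 23.5862
OR_MH = (25.7772 + 7.7203 + 7.4224) / (35.4438 + 11.0792 + 23.5862) = 40.9199 / 70.1092 = 0.58366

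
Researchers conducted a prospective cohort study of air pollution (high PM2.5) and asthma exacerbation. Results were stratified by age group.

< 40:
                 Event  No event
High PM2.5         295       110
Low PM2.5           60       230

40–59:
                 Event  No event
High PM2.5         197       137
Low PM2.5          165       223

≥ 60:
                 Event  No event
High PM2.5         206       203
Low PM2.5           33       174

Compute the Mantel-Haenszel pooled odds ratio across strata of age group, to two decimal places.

OR_MH = Σ(aᵢdᵢ/nᵢ) / Σ(bᵢcᵢ/nᵢ), where nᵢ is the stratum total.
Stratum 1 (< 40): n = 695; a·d/n = 295·230/695 = 97.6259; b·c/n = 110·60/695 = 9.4964
Stratum 2 (40–59): n = 722; a·d/n = 197·223/722 = 60.8463; b·c/n = 137·165/722 = 31.3089
Stratum 3 (≥ 60): n = 616; a·d/n = 206·174/616 = 58.1883; b·c/n = 203·33/616 = 10.8750
OR_MH = (97.6259 + 60.8463 + 58.1883) / (9.4964 + 31.3089 + 10.8750) = 216.6605 / 51.6803 = 4.19232

4.19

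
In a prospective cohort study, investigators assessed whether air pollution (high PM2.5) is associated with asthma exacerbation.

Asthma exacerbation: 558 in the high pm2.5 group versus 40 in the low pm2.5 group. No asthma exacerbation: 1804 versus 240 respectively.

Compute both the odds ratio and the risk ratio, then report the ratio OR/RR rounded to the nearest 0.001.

From the description: a = 558, b = 1804, c = 40, d = 240.
OR = (558·240)/(1804·40) = 133920/72160 = 1.85588
Risk in exposed = 558/2362 = 0.23624; risk in unexposed = 40/280 = 0.14286; RR = 1.65368
OR/RR = 1.85588 / 1.65368 = 1.12227
The outcome is not rare, so the OR lies further from 1 than the RR.

1.122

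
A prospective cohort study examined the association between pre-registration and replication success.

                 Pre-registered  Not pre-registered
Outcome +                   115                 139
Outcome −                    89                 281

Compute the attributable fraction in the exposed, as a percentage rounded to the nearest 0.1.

41.3

Reading the table with exposure as columns: a = 115 (Pre-registered, case), b = 89 (Pre-registered, non-case), c = 139 (Not pre-registered, case), d = 281.
Risk in exposed = 115/204 = 0.56373; risk in unexposed = 139/420 = 0.33095.
RR = 0.56373/0.33095 = 1.70334
AR% = (RR − 1)/RR × 100 = (1.70334 − 1)/1.70334 × 100 = 41.2919%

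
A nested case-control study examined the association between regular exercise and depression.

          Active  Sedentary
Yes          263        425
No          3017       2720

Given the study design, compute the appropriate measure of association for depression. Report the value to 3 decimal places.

Reading the table with exposure as columns: a = 263 (Active, case), b = 3017 (Active, non-case), c = 425 (Sedentary, case), d = 2720.
This is a nested case-control study: participants were sampled on outcome status, so risks in the source population cannot be estimated directly — relative risk is not valid here. The odds ratio is the appropriate measure.
OR = (a·d)/(b·c) = (263 × 2720) / (3017 × 425) = 715360 / 1282225 = 0.55791

0.558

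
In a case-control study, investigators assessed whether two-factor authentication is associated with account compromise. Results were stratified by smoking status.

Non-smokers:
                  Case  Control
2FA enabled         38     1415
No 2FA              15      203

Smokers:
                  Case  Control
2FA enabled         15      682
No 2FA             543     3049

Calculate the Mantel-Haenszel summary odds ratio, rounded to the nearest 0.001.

0.154

OR_MH = Σ(aᵢdᵢ/nᵢ) / Σ(bᵢcᵢ/nᵢ), where nᵢ is the stratum total.
Stratum 1 (Non-smokers): n = 1671; a·d/n = 38·203/1671 = 4.6164; b·c/n = 1415·15/1671 = 12.7020
Stratum 2 (Smokers): n = 4289; a·d/n = 15·3049/4289 = 10.6633; b·c/n = 682·543/4289 = 86.3432
OR_MH = (4.6164 + 10.6633) / (12.7020 + 86.3432) = 15.2797 / 99.0452 = 0.15427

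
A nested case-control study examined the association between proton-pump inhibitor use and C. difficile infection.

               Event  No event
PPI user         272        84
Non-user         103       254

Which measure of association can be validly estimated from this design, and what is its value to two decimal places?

Cells: a = 272, b = 84, c = 103, d = 254.
This is a nested case-control study: participants were sampled on outcome status, so risks in the source population cannot be estimated directly — relative risk is not valid here. The odds ratio is the appropriate measure.
OR = (a·d)/(b·c) = (272 × 254) / (84 × 103) = 69088 / 8652 = 7.98521

7.99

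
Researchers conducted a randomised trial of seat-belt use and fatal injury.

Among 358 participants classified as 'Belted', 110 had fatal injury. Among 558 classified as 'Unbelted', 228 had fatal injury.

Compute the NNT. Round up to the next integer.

Risk in treated group = 110/358 = 0.30726; risk in control = 228/558 = 0.40860.
Absolute risk reduction = 0.40860 − 0.30726 = 0.10134
NNT = 1 / ARR = 1 / 0.10134 = 9.868 → round up → 10

10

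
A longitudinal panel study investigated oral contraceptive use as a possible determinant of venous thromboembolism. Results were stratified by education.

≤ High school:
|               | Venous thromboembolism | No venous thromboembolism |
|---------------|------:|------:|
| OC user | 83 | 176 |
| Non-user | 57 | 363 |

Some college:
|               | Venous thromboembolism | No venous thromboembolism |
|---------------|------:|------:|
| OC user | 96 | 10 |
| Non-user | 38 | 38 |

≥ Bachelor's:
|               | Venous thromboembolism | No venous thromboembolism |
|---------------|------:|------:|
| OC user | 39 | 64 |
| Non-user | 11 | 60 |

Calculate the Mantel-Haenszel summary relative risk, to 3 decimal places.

RR_MH = Σ(aᵢ·n₀ᵢ/nᵢ) / Σ(cᵢ·n₁ᵢ/nᵢ), with n₁ᵢ = aᵢ+bᵢ (exposed), n₀ᵢ = cᵢ+dᵢ (unexposed), nᵢ = n₁ᵢ+n₀ᵢ.
Stratum 1 (≤ High school): n₁ = 259, n₀ = 420, n = 679; a·n₀/n = 83·420/679 = 51.3402; c·n₁/n = 57·259/679 = 21.7423
Stratum 2 (Some college): n₁ = 106, n₀ = 76, n = 182; a·n₀/n = 96·76/182 = 40.0879; c·n₁/n = 38·106/182 = 22.1319
Stratum 3 (≥ Bachelor's): n₁ = 103, n₀ = 71, n = 174; a·n₀/n = 39·71/174 = 15.9138; c·n₁/n = 11·103/174 = 6.5115
RR_MH = (51.3402 + 40.0879 + 15.9138) / (21.7423 + 22.1319 + 6.5115) = 107.3419 / 50.3856 = 2.13041

2.130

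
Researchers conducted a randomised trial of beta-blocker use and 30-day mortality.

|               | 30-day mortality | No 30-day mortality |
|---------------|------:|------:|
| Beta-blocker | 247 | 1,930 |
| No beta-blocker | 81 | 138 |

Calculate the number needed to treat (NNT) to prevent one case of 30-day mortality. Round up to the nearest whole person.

4

Risk in treated group = 247/2177 = 0.11346; risk in control = 81/219 = 0.36986.
Absolute risk reduction = 0.36986 − 0.11346 = 0.25640
NNT = 1 / ARR = 1 / 0.25640 = 3.900 → round up → 4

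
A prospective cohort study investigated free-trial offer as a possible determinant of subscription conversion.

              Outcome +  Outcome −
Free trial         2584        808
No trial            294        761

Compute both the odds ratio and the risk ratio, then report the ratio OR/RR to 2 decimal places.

Cells: a = 2584, b = 808, c = 294, d = 761.
OR = (2584·761)/(808·294) = 1966424/237552 = 8.27787
Risk in exposed = 2584/3392 = 0.76179; risk in unexposed = 294/1055 = 0.27867; RR = 2.73364
OR/RR = 8.27787 / 2.73364 = 3.02815
The outcome is not rare, so the OR lies further from 1 than the RR.

3.03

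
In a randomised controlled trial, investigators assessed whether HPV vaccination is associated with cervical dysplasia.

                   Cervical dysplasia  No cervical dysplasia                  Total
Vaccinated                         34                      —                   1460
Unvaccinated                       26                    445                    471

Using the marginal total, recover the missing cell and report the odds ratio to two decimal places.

The missing cell is in the exposed row: 1460 − 34 = 1426.
So a = 34, b = 1426, c = 26, d = 445.
OR = (a·d)/(b·c) = (34 × 445) / (1426 × 26) = 15130 / 37076 = 0.40808

0.41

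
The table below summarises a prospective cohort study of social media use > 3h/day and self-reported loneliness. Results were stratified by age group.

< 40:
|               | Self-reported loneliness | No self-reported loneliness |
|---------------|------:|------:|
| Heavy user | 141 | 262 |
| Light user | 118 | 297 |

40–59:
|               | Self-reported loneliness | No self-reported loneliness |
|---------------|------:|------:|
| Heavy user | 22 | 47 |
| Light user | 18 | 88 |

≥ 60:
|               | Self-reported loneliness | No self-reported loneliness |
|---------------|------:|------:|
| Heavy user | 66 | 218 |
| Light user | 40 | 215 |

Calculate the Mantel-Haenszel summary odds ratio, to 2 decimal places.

1.51

OR_MH = Σ(aᵢdᵢ/nᵢ) / Σ(bᵢcᵢ/nᵢ), where nᵢ is the stratum total.
Stratum 1 (< 40): n = 818; a·d/n = 141·297/818 = 51.1944; b·c/n = 262·118/818 = 37.7946
Stratum 2 (40–59): n = 175; a·d/n = 22·88/175 = 11.0629; b·c/n = 47·18/175 = 4.8343
Stratum 3 (≥ 60): n = 539; a·d/n = 66·215/539 = 26.3265; b·c/n = 218·40/539 = 16.1781
OR_MH = (51.1944 + 11.0629 + 26.3265) / (37.7946 + 4.8343 + 16.1781) = 88.5838 / 58.8070 = 1.50635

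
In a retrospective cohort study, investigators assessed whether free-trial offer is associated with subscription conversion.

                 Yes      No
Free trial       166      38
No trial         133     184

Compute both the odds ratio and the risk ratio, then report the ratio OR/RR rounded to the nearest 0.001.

Cells: a = 166, b = 38, c = 133, d = 184.
OR = (166·184)/(38·133) = 30544/5054 = 6.04353
Risk in exposed = 166/204 = 0.81373; risk in unexposed = 133/317 = 0.41956; RR = 1.93948
OR/RR = 6.04353 / 1.93948 = 3.11606
The outcome is not rare, so the OR lies further from 1 than the RR.

3.116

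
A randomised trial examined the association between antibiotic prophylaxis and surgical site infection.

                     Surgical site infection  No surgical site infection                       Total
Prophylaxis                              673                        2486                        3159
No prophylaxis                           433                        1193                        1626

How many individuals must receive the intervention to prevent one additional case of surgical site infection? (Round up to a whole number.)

Risk in treated group = 673/3159 = 0.21304; risk in control = 433/1626 = 0.26630.
Absolute risk reduction = 0.26630 − 0.21304 = 0.05326
NNT = 1 / ARR = 1 / 0.05326 = 18.777 → round up → 19

19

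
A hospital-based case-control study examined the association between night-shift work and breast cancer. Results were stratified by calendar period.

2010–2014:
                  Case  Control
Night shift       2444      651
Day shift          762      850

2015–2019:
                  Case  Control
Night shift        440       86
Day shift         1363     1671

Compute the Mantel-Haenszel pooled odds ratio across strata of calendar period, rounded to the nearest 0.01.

4.68

OR_MH = Σ(aᵢdᵢ/nᵢ) / Σ(bᵢcᵢ/nᵢ), where nᵢ is the stratum total.
Stratum 1 (2010–2014): n = 4707; a·d/n = 2444·850/4707 = 441.3427; b·c/n = 651·762/4707 = 105.3881
Stratum 2 (2015–2019): n = 3560; a·d/n = 440·1671/3560 = 206.5281; b·c/n = 86·1363/3560 = 32.9264
OR_MH = (441.3427 + 206.5281) / (105.3881 + 32.9264) = 647.8708 / 138.3145 = 4.68404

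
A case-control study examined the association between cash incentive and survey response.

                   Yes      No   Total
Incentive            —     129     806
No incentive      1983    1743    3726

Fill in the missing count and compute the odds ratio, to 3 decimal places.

4.613

The missing cell is in the exposed row: 806 − 129 = 677.
So a = 677, b = 129, c = 1983, d = 1743.
OR = (a·d)/(b·c) = (677 × 1743) / (129 × 1983) = 1180011 / 255807 = 4.61290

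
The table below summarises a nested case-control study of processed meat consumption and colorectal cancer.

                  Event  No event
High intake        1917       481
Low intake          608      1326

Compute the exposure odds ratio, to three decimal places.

8.692

Cells: a = 1917, b = 481, c = 608, d = 1326.
OR = (a·d)/(b·c) = (1917 × 1326) / (481 × 608) = 2541942 / 292448 = 8.69195
The odds of colorectal cancer are about 8.69 times as high in the high intake group.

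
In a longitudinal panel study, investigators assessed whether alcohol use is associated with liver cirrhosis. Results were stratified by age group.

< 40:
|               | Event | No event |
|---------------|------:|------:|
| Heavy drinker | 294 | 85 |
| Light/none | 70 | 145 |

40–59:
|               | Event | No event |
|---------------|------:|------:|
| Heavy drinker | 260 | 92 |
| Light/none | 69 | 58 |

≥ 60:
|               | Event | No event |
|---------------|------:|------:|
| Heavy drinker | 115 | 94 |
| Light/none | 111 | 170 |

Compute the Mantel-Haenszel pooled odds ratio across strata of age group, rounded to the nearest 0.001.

OR_MH = Σ(aᵢdᵢ/nᵢ) / Σ(bᵢcᵢ/nᵢ), where nᵢ is the stratum total.
Stratum 1 (< 40): n = 594; a·d/n = 294·145/594 = 71.7677; b·c/n = 85·70/594 = 10.0168
Stratum 2 (40–59): n = 479; a·d/n = 260·58/479 = 31.4823; b·c/n = 92·69/479 = 13.2526
Stratum 3 (≥ 60): n = 490; a·d/n = 115·170/490 = 39.8980; b·c/n = 94·111/490 = 21.2939
OR_MH = (71.7677 + 31.4823 + 39.8980) / (10.0168 + 13.2526 + 21.2939) = 143.1479 / 44.5633 = 3.21224

3.212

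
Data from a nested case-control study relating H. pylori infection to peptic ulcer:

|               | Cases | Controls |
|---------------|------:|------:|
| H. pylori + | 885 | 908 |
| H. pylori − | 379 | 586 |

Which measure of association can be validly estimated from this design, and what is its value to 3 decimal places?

1.507

Cells: a = 885, b = 908, c = 379, d = 586.
This is a nested case-control study: participants were sampled on outcome status, so risks in the source population cannot be estimated directly — relative risk is not valid here. The odds ratio is the appropriate measure.
OR = (a·d)/(b·c) = (885 × 586) / (908 × 379) = 518610 / 344132 = 1.50701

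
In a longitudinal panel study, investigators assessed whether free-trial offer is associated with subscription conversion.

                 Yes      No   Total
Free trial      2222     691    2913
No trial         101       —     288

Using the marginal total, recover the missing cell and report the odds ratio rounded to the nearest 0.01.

The missing cell is in the unexposed row: 288 − 101 = 187.
So a = 2222, b = 691, c = 101, d = 187.
OR = (a·d)/(b·c) = (2222 × 187) / (691 × 101) = 415514 / 69791 = 5.95369

5.95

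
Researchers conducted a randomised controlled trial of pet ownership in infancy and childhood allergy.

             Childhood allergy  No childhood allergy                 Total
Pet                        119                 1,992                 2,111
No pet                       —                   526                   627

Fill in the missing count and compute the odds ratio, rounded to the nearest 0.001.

The missing cell is in the unexposed row: 627 − 526 = 101.
So a = 119, b = 1992, c = 101, d = 526.
OR = (a·d)/(b·c) = (119 × 526) / (1992 × 101) = 62594 / 201192 = 0.31112

0.311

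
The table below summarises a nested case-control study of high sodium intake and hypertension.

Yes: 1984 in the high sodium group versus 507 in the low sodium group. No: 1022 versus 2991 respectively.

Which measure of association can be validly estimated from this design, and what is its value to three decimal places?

11.452

From the description: a = 1984, b = 1022, c = 507, d = 2991.
This is a nested case-control study: participants were sampled on outcome status, so risks in the source population cannot be estimated directly — relative risk is not valid here. The odds ratio is the appropriate measure.
OR = (a·d)/(b·c) = (1984 × 2991) / (1022 × 507) = 5934144 / 518154 = 11.45247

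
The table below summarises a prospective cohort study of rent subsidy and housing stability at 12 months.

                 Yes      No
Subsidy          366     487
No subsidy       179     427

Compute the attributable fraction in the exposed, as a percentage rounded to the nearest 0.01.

Cells: a = 366, b = 487, c = 179, d = 427.
Risk in exposed = 366/853 = 0.42907; risk in unexposed = 179/606 = 0.29538.
RR = 0.42907/0.29538 = 1.45262
AR% = (RR − 1)/RR × 100 = (1.45262 − 1)/1.45262 × 100 = 31.1588%

31.16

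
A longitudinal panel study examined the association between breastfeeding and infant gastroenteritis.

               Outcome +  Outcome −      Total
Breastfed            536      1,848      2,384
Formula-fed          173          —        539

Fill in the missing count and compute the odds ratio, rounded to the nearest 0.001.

The missing cell is in the unexposed row: 539 − 173 = 366.
So a = 536, b = 1848, c = 173, d = 366.
OR = (a·d)/(b·c) = (536 × 366) / (1848 × 173) = 196176 / 319704 = 0.61362

0.614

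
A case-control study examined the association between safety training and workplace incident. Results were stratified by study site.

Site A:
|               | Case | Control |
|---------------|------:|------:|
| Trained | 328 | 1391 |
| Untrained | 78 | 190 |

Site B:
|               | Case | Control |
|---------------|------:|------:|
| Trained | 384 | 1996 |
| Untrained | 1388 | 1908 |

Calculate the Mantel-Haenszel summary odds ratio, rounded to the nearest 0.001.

OR_MH = Σ(aᵢdᵢ/nᵢ) / Σ(bᵢcᵢ/nᵢ), where nᵢ is the stratum total.
Stratum 1 (Site A): n = 1987; a·d/n = 328·190/1987 = 31.3639; b·c/n = 1391·78/1987 = 54.6039
Stratum 2 (Site B): n = 5676; a·d/n = 384·1908/5676 = 129.0825; b·c/n = 1996·1388/5676 = 488.0987
OR_MH = (31.3639 + 129.0825) / (54.6039 + 488.0987) = 160.4463 / 542.7026 = 0.29564

0.296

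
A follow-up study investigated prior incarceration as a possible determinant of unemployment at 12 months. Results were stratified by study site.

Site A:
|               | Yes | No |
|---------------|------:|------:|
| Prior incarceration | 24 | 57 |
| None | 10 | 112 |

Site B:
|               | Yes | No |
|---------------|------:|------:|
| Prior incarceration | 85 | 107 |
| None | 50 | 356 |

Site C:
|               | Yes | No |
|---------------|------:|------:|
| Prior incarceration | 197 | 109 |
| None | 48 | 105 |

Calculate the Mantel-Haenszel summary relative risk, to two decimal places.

RR_MH = Σ(aᵢ·n₀ᵢ/nᵢ) / Σ(cᵢ·n₁ᵢ/nᵢ), with n₁ᵢ = aᵢ+bᵢ (exposed), n₀ᵢ = cᵢ+dᵢ (unexposed), nᵢ = n₁ᵢ+n₀ᵢ.
Stratum 1 (Site A): n₁ = 81, n₀ = 122, n = 203; a·n₀/n = 24·122/203 = 14.4236; c·n₁/n = 10·81/203 = 3.9901
Stratum 2 (Site B): n₁ = 192, n₀ = 406, n = 598; a·n₀/n = 85·406/598 = 57.7090; c·n₁/n = 50·192/598 = 16.0535
Stratum 3 (Site C): n₁ = 306, n₀ = 153, n = 459; a·n₀/n = 197·153/459 = 65.6667; c·n₁/n = 48·306/459 = 32.0000
RR_MH = (14.4236 + 57.7090 + 65.6667) / (3.9901 + 16.0535 + 32.0000) = 137.7993 / 52.0437 = 2.64776

2.65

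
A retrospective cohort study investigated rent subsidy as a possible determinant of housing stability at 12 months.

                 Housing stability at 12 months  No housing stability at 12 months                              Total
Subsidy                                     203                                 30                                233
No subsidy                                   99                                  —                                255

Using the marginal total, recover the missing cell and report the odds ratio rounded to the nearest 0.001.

10.663

The missing cell is in the unexposed row: 255 − 99 = 156.
So a = 203, b = 30, c = 99, d = 156.
OR = (a·d)/(b·c) = (203 × 156) / (30 × 99) = 31668 / 2970 = 10.66263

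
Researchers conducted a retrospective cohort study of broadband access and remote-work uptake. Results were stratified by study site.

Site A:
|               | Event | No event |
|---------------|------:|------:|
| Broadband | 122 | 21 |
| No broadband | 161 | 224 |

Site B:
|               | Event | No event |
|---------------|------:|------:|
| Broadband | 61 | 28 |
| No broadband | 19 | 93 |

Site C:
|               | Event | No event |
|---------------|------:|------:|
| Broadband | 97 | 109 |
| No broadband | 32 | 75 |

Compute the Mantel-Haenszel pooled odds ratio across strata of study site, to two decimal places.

5.11

OR_MH = Σ(aᵢdᵢ/nᵢ) / Σ(bᵢcᵢ/nᵢ), where nᵢ is the stratum total.
Stratum 1 (Site A): n = 528; a·d/n = 122·224/528 = 51.7576; b·c/n = 21·161/528 = 6.4034
Stratum 2 (Site B): n = 201; a·d/n = 61·93/201 = 28.2239; b·c/n = 28·19/201 = 2.6468
Stratum 3 (Site C): n = 313; a·d/n = 97·75/313 = 23.2428; b·c/n = 109·32/313 = 11.1438
OR_MH = (51.7576 + 28.2239 + 23.2428) / (6.4034 + 2.6468 + 11.1438) = 103.2243 / 20.1939 = 5.11164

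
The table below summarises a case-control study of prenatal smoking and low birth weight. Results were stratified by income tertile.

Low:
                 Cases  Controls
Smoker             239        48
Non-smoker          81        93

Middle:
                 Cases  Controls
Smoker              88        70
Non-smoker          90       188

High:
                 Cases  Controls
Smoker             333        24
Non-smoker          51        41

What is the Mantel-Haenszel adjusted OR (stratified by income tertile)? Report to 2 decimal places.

4.55

OR_MH = Σ(aᵢdᵢ/nᵢ) / Σ(bᵢcᵢ/nᵢ), where nᵢ is the stratum total.
Stratum 1 (Low): n = 461; a·d/n = 239·93/461 = 48.2148; b·c/n = 48·81/461 = 8.4338
Stratum 2 (Middle): n = 436; a·d/n = 88·188/436 = 37.9450; b·c/n = 70·90/436 = 14.4495
Stratum 3 (High): n = 449; a·d/n = 333·41/449 = 30.4076; b·c/n = 24·51/449 = 2.7261
OR_MH = (48.2148 + 37.9450 + 30.4076) / (8.4338 + 14.4495 + 2.7261) = 116.5673 / 25.6094 = 4.55173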